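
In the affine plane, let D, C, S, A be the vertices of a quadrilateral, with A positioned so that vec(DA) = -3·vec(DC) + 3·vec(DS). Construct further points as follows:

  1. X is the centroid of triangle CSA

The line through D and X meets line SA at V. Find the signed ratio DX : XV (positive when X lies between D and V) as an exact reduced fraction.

Set D = (0, 0), C = (1, 0), S = (0, 1), A = (-3, 3); any affine frame gives the same invariant.
1. X is the centroid of triangle CSA ⇒ X = (-2/3, 4/3)
line DX meets SA at V = (-3/4, 3/2)
X = D + t·(V−D) with t = 8/9, so DX:XV = 8/9:1/9

DX:XV = 8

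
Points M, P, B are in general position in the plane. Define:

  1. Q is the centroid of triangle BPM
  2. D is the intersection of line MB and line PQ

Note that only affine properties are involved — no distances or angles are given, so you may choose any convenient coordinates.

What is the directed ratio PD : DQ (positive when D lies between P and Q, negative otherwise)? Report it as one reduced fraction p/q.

Set M = (0, 0), P = (1, 0), B = (0, 1); any affine frame gives the same invariant.
1. Q is the centroid of triangle BPM ⇒ Q = (1/3, 1/3)
2. D is the intersection of line MB and line PQ ⇒ D = (0, 1/2)
D = P + t·(Q−P) with t = 3/2, so PD:DQ = t:(1−t) = 3/2:-1/2

PD:DQ = -3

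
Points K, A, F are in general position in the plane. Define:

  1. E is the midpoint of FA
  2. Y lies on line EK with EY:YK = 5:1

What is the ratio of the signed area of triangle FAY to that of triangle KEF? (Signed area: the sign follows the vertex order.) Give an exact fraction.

[FAY]:[KEF] = -5/3

Assign K = (0, 0), A = (1, 0), F = (0, 1) — the answer is frame-independent, so this choice is without loss of generality.
1. E is the midpoint of FA ⇒ E = (1/2, 1/2)
2. Y lies on line EK with EY:YK = 5:1 ⇒ Y = (1/12, 1/12)
2·[FAY] = -5/6, 2·[KEF] = 1/2
[FAY]:[KEF] = -5/6:1/2 = -5/3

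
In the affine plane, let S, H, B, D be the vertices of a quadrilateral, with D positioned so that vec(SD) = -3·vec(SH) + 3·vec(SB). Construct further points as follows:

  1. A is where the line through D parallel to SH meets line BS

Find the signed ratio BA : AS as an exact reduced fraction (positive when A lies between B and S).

BA:AS = -2/3

Assign S = (0, 0), H = (1, 0), B = (0, 1), D = (-3, 3) — the answer is frame-independent, so this choice is without loss of generality.
1. A is where the line through D parallel to SH meets line BS ⇒ A = (0, 3)
A = B + t·(S−B) with t = -2, so BA:AS = t:(1−t) = -2:3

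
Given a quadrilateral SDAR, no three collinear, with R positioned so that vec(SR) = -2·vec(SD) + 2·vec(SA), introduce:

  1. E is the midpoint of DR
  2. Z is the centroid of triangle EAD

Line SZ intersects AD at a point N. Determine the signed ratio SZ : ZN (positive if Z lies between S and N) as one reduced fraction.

SZ:ZN = 5

Set S = (0, 0), D = (1, 0), A = (0, 1), R = (-2, 2); any affine frame gives the same invariant.
1. E is the midpoint of DR ⇒ E = (-1/2, 1)
2. Z is the centroid of triangle EAD ⇒ Z = (1/6, 2/3)
line SZ meets AD at N = (1/5, 4/5)
Z = S + t·(N−S) with t = 5/6, so SZ:ZN = 5/6:1/6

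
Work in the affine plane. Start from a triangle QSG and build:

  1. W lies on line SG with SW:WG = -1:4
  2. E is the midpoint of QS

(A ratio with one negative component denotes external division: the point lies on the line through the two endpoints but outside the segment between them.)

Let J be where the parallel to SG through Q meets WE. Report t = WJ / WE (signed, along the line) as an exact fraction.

Set Q = (0, 0), S = (1, 0), G = (0, 1); any affine frame gives the same invariant.
1. W lies on line SG with SW:WG = -1:4 ⇒ W = (4/3, -1/3)
2. E is the midpoint of QS ⇒ E = (1/2, 0)
through Q parallel to SG: direction (-1, 1); meets WE at J = (-1/3, 1/3)
J = W + t·(E−W) with t = 2

t = 2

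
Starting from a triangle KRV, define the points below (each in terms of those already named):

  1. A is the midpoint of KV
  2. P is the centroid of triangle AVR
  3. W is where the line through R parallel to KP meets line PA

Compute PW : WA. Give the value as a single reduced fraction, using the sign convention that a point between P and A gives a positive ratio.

PW:WA = -3/4

Assign K = (0, 0), R = (1, 0), V = (0, 1) — the answer is frame-independent, so this choice is without loss of generality.
1. A is the midpoint of KV ⇒ A = (0, 1/2)
2. P is the centroid of triangle AVR ⇒ P = (1/3, 1/2)
3. W is where the line through R parallel to KP meets line PA ⇒ W = (4/3, 1/2)
W = P + t·(A−P) with t = -3, so PW:WA = t:(1−t) = -3:4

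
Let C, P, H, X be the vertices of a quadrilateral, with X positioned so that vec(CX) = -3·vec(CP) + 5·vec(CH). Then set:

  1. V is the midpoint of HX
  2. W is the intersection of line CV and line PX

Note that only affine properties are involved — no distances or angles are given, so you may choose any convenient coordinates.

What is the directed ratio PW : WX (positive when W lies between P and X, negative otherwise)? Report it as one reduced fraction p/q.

Work in coordinates with C = (0, 0), P = (1, 0), H = (0, 1), X = (-3, 5).
1. V is the midpoint of HX ⇒ V = (-3/2, 3)
2. W is the intersection of line CV and line PX ⇒ W = (-5/3, 10/3)
W = P + t·(X−P) with t = 2/3, so PW:WX = t:(1−t) = 2/3:1/3

PW:WX = 2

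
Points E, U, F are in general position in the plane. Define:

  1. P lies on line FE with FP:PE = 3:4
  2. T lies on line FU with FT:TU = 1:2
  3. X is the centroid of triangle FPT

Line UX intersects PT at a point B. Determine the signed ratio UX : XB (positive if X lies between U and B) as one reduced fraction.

Assign E = (0, 0), U = (1, 0), F = (0, 1) — the answer is frame-independent, so this choice is without loss of generality.
1. P lies on line FE with FP:PE = 3:4 ⇒ P = (0, 4/7)
2. T lies on line FU with FT:TU = 1:2 ⇒ T = (1/3, 2/3)
3. X is the centroid of triangle FPT ⇒ X = (1/9, 47/63)
line UX meets PT at B = (5/21, 94/147)
X = U + t·(B−U) with t = 7/6, so UX:XB = 7/6:-1/6

UX:XB = -7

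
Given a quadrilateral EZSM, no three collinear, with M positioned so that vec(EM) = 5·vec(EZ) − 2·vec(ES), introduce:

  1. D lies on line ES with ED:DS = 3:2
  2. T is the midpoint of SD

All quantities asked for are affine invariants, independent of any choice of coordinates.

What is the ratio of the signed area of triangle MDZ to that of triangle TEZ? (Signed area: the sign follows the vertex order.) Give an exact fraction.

[MDZ]:[TEZ] = 1/2

Choose coordinates E = (0, 0), Z = (1, 0), S = (0, 1), M = (5, -2).
1. D lies on line ES with ED:DS = 3:2 ⇒ D = (0, 3/5)
2. T is the midpoint of SD ⇒ T = (0, 4/5)
2·[MDZ] = 2/5, 2·[TEZ] = 4/5
[MDZ]:[TEZ] = 2/5:4/5 = 1/2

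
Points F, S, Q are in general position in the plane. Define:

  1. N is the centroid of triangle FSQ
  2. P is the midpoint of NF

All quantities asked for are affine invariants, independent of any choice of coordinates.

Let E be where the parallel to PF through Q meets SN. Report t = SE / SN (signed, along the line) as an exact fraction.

Choose coordinates F = (0, 0), S = (1, 0), Q = (0, 1).
1. N is the centroid of triangle FSQ ⇒ N = (1/3, 1/3)
2. P is the midpoint of NF ⇒ P = (1/6, 1/6)
through Q parallel to PF: direction (-1/6, -1/6); meets SN at E = (-1/3, 2/3)
E = S + t·(N−S) with t = 2

t = 2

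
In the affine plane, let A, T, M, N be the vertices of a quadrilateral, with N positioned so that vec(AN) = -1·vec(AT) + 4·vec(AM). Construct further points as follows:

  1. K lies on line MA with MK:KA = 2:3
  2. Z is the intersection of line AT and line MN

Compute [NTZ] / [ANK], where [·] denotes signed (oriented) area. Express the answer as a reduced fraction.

Choose coordinates A = (0, 0), T = (1, 0), M = (0, 1), N = (-1, 4).
1. K lies on line MA with MK:KA = 2:3 ⇒ K = (0, 3/5)
2. Z is the intersection of line AT and line MN ⇒ Z = (1/3, 0)
2·[NTZ] = -8/3, 2·[ANK] = -3/5
[NTZ]:[ANK] = -8/3:-3/5 = 40/9

[NTZ]:[ANK] = 40/9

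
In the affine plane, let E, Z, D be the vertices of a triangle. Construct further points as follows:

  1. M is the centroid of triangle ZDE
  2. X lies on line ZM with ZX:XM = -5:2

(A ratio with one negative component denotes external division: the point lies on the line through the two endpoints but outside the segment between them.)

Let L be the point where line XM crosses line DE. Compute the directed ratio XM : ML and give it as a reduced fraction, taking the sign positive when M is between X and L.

XM:ML = -4/3

Assign E = (0, 0), Z = (1, 0), D = (0, 1) — the answer is frame-independent, so this choice is without loss of generality.
1. M is the centroid of triangle ZDE ⇒ M = (1/3, 1/3)
2. X lies on line ZM with ZX:XM = -5:2 ⇒ X = (-1/9, 5/9)
line XM meets DE at L = (0, 1/2)
M = X + t·(L−X) with t = 4, so XM:ML = 4:-3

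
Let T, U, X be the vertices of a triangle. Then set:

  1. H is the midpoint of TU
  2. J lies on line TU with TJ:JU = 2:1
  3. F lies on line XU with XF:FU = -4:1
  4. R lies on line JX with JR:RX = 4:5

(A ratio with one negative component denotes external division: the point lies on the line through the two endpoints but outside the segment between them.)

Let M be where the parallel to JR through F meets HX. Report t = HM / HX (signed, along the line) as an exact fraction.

Set T = (0, 0), U = (1, 0), X = (0, 1); any affine frame gives the same invariant.
1. H is the midpoint of TU ⇒ H = (1/2, 0)
2. J lies on line TU with TJ:JU = 2:1 ⇒ J = (2/3, 0)
3. F lies on line XU with XF:FU = -4:1 ⇒ F = (4/3, -1/3)
4. R lies on line JX with JR:RX = 4:5 ⇒ R = (10/27, 4/9)
through F parallel to JR: direction (-8/27, 4/9); meets HX at M = (-4/3, 11/3)
M = H + t·(X−H) with t = 11/3

t = 11/3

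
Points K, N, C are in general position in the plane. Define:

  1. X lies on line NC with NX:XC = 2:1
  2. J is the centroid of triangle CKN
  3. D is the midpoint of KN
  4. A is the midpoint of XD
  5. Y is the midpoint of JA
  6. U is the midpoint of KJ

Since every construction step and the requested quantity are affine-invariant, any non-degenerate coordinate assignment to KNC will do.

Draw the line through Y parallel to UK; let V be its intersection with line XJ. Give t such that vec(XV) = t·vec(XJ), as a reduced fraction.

Assign K = (0, 0), N = (1, 0), C = (0, 1) — the answer is frame-independent, so this choice is without loss of generality.
1. X lies on line NC with NX:XC = 2:1 ⇒ X = (1/3, 2/3)
2. J is the centroid of triangle CKN ⇒ J = (1/3, 1/3)
3. D is the midpoint of KN ⇒ D = (1/2, 0)
4. A is the midpoint of XD ⇒ A = (5/12, 1/3)
5. Y is the midpoint of JA ⇒ Y = (3/8, 1/3)
6. U is the midpoint of KJ ⇒ U = (1/6, 1/6)
through Y parallel to UK: direction (-1/6, -1/6); meets XJ at V = (1/3, 7/24)
V = X + t·(J−X) with t = 9/8

t = 9/8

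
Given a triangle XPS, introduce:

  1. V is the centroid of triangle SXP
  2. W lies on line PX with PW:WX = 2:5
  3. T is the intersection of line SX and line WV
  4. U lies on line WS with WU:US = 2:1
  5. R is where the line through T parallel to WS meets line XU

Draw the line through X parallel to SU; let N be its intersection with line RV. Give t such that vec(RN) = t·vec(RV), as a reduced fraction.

t = -25/7

Choose coordinates X = (0, 0), P = (1, 0), S = (0, 1).
1. V is the centroid of triangle SXP ⇒ V = (1/3, 1/3)
2. W lies on line PX with PW:WX = 2:5 ⇒ W = (5/7, 0)
3. T is the intersection of line SX and line WV ⇒ T = (0, 5/8)
4. U lies on line WS with WU:US = 2:1 ⇒ U = (5/21, 2/3)
5. R is where the line through T parallel to WS meets line XU ⇒ R = (25/168, 5/12)
through X parallel to SU: direction (5/21, -1/3); meets RV at N = (-25/49, 5/7)
N = R + t·(V−R) with t = -25/7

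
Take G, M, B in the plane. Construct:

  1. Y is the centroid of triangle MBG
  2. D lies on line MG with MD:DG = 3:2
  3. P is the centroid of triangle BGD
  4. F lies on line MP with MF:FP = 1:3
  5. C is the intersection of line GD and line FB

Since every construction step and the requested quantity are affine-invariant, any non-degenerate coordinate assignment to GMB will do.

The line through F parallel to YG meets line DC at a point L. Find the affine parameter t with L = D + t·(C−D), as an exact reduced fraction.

Choose coordinates G = (0, 0), M = (1, 0), B = (0, 1).
1. Y is the centroid of triangle MBG ⇒ Y = (1/3, 1/3)
2. D lies on line MG with MD:DG = 3:2 ⇒ D = (2/5, 0)
3. P is the centroid of triangle BGD ⇒ P = (2/15, 1/3)
4. F lies on line MP with MF:FP = 1:3 ⇒ F = (47/60, 1/12)
5. C is the intersection of line GD and line FB ⇒ C = (47/55, 0)
through F parallel to YG: direction (-1/3, -1/3); meets DC at L = (7/10, 0)
L = D + t·(C−D) with t = 33/50

t = 33/50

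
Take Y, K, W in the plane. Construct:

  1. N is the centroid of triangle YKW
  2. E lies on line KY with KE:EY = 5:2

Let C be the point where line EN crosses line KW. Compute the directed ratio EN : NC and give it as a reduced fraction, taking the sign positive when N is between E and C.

EN:NC = 8/7

Set Y = (0, 0), K = (1, 0), W = (0, 1); any affine frame gives the same invariant.
1. N is the centroid of triangle YKW ⇒ N = (1/3, 1/3)
2. E lies on line KY with KE:EY = 5:2 ⇒ E = (2/7, 0)
line EN meets KW at C = (3/8, 5/8)
N = E + t·(C−E) with t = 8/15, so EN:NC = 8/15:7/15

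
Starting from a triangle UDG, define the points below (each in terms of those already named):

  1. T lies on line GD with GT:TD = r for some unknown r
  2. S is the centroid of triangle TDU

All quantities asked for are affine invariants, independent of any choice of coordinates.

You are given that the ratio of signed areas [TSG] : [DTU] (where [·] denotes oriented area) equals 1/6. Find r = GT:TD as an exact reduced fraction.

r = -1/2

Choose coordinates U = (0, 0), D = (1, 0), G = (0, 1).
1. With GT:TD = r, write λ = r/(r+1) so T = G + λ·(D−G); T is affine-linear in λ
2. S is the centroid of triangle TDU ⇒ S is an affine combination of earlier points and hence also affine-linear in λ
Every point depending on T is an affine combination of T and λ-independent points, so each such coordinate is linear in λ; the λ² term in each signed area is a multiple of (D−G)×(D−G) = 0, so 2·[TSG] and 2·[DTU] are each linear in λ. Evaluating at λ=0 and λ=1:
  2·[TSG] = -1/3·λ,   2·[DTU] = −λ + 1
So [TSG]:[DTU] = (-1/3·λ) / (−λ + 1). Setting this equal to 1/6:
  -1/3·λ = 1/6·(−λ + 1)  ⇒  λ = -1
Then r = λ/(1−λ) = (-1)/(2) = -1/2. Check: with r = -1/2, T = (-1, 2) and [TSG]:[DTU] = 1/6 as required.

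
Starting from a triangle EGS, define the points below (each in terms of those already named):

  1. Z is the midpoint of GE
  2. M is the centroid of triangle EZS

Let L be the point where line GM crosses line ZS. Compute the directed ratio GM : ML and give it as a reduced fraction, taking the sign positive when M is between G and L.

Choose coordinates E = (0, 0), G = (1, 0), S = (0, 1).
1. Z is the midpoint of GE ⇒ Z = (1/2, 0)
2. M is the centroid of triangle EZS ⇒ M = (1/6, 1/3)
line GM meets ZS at L = (3/8, 1/4)
M = G + t·(L−G) with t = 4/3, so GM:ML = 4/3:-1/3

GM:ML = -4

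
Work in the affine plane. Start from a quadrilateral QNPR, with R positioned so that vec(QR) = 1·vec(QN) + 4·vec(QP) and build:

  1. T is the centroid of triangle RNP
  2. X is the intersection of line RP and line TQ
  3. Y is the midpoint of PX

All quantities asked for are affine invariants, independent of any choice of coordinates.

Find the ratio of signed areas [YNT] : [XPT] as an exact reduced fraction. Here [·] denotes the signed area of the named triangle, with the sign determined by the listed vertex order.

Choose coordinates Q = (0, 0), N = (1, 0), P = (0, 1), R = (1, 4).
1. T is the centroid of triangle RNP ⇒ T = (2/3, 5/3)
2. X is the intersection of line RP and line TQ ⇒ X = (-2, -5)
3. Y is the midpoint of PX ⇒ Y = (-1, -2)
2·[YNT] = 4, 2·[XPT] = -8/3
[YNT]:[XPT] = 4:-8/3 = -3/2

[YNT]:[XPT] = -3/2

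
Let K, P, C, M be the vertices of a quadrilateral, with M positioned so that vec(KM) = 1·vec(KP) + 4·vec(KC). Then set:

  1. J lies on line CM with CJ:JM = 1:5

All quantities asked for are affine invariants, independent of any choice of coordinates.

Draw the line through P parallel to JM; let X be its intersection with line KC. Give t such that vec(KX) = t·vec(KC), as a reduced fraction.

t = -3

Choose coordinates K = (0, 0), P = (1, 0), C = (0, 1), M = (1, 4).
1. J lies on line CM with CJ:JM = 1:5 ⇒ J = (1/6, 3/2)
through P parallel to JM: direction (5/6, 5/2); meets KC at X = (0, -3)
X = K + t·(C−K) with t = -3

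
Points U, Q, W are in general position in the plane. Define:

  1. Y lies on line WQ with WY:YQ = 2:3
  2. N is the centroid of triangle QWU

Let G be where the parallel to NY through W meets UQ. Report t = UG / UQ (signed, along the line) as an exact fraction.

Work in coordinates with U = (0, 0), Q = (1, 0), W = (0, 1).
1. Y lies on line WQ with WY:YQ = 2:3 ⇒ Y = (2/5, 3/5)
2. N is the centroid of triangle QWU ⇒ N = (1/3, 1/3)
through W parallel to NY: direction (1/15, 4/15); meets UQ at G = (-1/4, 0)
G = U + t·(Q−U) with t = -1/4

t = -1/4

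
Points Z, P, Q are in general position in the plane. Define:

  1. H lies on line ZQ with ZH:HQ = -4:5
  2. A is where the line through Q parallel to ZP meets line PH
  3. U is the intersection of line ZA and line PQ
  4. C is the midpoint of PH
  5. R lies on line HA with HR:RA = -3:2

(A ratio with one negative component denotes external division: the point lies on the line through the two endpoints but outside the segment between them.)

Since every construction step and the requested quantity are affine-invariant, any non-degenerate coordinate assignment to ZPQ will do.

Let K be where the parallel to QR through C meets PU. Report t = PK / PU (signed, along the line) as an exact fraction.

t = -9/22

Work in coordinates with Z = (0, 0), P = (1, 0), Q = (0, 1).
1. H lies on line ZQ with ZH:HQ = -4:5 ⇒ H = (0, -4)
2. A is where the line through Q parallel to ZP meets line PH ⇒ A = (5/4, 1)
3. U is the intersection of line ZA and line PQ ⇒ U = (5/9, 4/9)
4. C is the midpoint of PH ⇒ C = (1/2, -2)
5. R lies on line HA with HR:RA = -3:2 ⇒ R = (15/4, 11)
through C parallel to QR: direction (15/4, 10); meets PU at K = (13/11, -2/11)
K = P + t·(U−P) with t = -9/22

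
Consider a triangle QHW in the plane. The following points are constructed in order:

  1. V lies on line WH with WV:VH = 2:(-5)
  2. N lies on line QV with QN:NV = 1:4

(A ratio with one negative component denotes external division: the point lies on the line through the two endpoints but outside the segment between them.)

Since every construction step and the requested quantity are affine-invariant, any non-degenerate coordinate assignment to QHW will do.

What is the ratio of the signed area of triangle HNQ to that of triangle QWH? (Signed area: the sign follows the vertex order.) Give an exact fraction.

Set Q = (0, 0), H = (1, 0), W = (0, 1); any affine frame gives the same invariant.
1. V lies on line WH with WV:VH = 2:(-5) ⇒ V = (-2/3, 5/3)
2. N lies on line QV with QN:NV = 1:4 ⇒ N = (-2/15, 1/3)
2·[HNQ] = 1/3, 2·[QWH] = -1
[HNQ]:[QWH] = 1/3:-1 = -1/3

[HNQ]:[QWH] = -1/3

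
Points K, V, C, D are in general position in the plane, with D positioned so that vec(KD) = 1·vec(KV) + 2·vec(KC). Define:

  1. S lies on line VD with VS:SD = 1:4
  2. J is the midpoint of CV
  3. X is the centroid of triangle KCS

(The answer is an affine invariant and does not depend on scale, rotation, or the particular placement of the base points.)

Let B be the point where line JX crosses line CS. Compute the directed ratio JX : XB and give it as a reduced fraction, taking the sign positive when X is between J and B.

JX:XB = -2/5

Set K = (0, 0), V = (1, 0), C = (0, 1), D = (1, 2); any affine frame gives the same invariant.
1. S lies on line VD with VS:SD = 1:4 ⇒ S = (1, 2/5)
2. J is the midpoint of CV ⇒ J = (1/2, 1/2)
3. X is the centroid of triangle KCS ⇒ X = (1/3, 7/15)
line JX meets CS at B = (3/4, 11/20)
X = J + t·(B−J) with t = -2/3, so JX:XB = -2/3:5/3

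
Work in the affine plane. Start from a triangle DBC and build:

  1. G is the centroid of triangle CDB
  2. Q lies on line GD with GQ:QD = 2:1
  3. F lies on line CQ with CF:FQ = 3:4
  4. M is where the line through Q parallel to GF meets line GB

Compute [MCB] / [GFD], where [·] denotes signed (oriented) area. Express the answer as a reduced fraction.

[MCB]:[GFD] = -49/12

Assign D = (0, 0), B = (1, 0), C = (0, 1) — the answer is frame-independent, so this choice is without loss of generality.
1. G is the centroid of triangle CDB ⇒ G = (1/3, 1/3)
2. Q lies on line GD with GQ:QD = 2:1 ⇒ Q = (1/9, 1/9)
3. F lies on line CQ with CF:FQ = 3:4 ⇒ F = (1/21, 13/21)
4. M is where the line through Q parallel to GF meets line GB ⇒ M = (-5/9, 7/9)
2·[MCB] = -7/9, 2·[GFD] = 4/21
[MCB]:[GFD] = -7/9:4/21 = -49/12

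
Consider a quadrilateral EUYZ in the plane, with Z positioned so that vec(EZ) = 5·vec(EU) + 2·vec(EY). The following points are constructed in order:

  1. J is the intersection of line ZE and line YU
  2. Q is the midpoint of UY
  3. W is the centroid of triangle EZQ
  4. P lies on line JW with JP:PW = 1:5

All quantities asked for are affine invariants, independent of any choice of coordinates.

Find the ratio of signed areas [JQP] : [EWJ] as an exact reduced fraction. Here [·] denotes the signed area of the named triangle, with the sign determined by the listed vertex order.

Choose coordinates E = (0, 0), U = (1, 0), Y = (0, 1), Z = (5, 2).
1. J is the intersection of line ZE and line YU ⇒ J = (5/7, 2/7)
2. Q is the midpoint of UY ⇒ Q = (1/2, 1/2)
3. W is the centroid of triangle EZQ ⇒ W = (11/6, 5/6)
4. P lies on line JW with JP:PW = 1:5 ⇒ P = (227/252, 95/252)
2·[JQP] = -5/84, 2·[EWJ] = -1/14
[JQP]:[EWJ] = -5/84:-1/14 = 5/6

[JQP]:[EWJ] = 5/6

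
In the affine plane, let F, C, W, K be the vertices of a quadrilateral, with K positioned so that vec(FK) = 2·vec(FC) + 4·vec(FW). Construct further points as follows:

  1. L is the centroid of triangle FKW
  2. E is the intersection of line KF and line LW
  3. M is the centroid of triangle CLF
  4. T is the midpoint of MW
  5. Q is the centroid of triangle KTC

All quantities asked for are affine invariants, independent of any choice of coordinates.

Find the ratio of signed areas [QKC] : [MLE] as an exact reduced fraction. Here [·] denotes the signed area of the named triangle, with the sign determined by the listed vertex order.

[QKC]:[MLE] = 11/3

Work in coordinates with F = (0, 0), C = (1, 0), W = (0, 1), K = (2, 4).
1. L is the centroid of triangle FKW ⇒ L = (2/3, 5/3)
2. E is the intersection of line KF and line LW ⇒ E = (1, 2)
3. M is the centroid of triangle CLF ⇒ M = (5/9, 5/9)
4. T is the midpoint of MW ⇒ T = (5/18, 7/9)
5. Q is the centroid of triangle KTC ⇒ Q = (59/54, 43/27)
2·[QKC] = -11/9, 2·[MLE] = -1/3
[QKC]:[MLE] = -11/9:-1/3 = 11/3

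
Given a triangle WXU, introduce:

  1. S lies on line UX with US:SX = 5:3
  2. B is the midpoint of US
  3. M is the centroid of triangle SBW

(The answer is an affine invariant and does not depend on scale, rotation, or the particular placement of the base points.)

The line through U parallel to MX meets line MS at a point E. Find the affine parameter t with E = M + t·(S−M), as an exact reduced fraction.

t = 8/3

Work in coordinates with W = (0, 0), X = (1, 0), U = (0, 1).
1. S lies on line UX with US:SX = 5:3 ⇒ S = (5/8, 3/8)
2. B is the midpoint of US ⇒ B = (5/16, 11/16)
3. M is the centroid of triangle SBW ⇒ M = (5/16, 17/48)
through U parallel to MX: direction (11/16, -17/48); meets MS at E = (55/48, 59/144)
E = M + t·(S−M) with t = 8/3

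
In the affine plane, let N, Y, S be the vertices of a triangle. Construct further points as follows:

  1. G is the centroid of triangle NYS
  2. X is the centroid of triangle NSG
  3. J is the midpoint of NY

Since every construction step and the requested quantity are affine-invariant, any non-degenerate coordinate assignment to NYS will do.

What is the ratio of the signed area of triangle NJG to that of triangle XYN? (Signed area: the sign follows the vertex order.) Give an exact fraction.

Work in coordinates with N = (0, 0), Y = (1, 0), S = (0, 1).
1. G is the centroid of triangle NYS ⇒ G = (1/3, 1/3)
2. X is the centroid of triangle NSG ⇒ X = (1/9, 4/9)
3. J is the midpoint of NY ⇒ J = (1/2, 0)
2·[NJG] = 1/6, 2·[XYN] = -4/9
[NJG]:[XYN] = 1/6:-4/9 = -3/8

[NJG]:[XYN] = -3/8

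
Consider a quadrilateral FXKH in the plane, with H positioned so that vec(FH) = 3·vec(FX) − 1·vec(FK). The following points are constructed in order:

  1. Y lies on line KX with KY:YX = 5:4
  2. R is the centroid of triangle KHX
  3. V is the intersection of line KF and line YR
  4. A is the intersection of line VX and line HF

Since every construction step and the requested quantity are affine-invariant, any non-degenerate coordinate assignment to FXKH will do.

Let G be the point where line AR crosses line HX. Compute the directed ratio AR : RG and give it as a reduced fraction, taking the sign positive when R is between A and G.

Assign F = (0, 0), X = (1, 0), K = (0, 1), H = (3, -1) — the answer is frame-independent, so this choice is without loss of generality.
1. Y lies on line KX with KY:YX = 5:4 ⇒ Y = (5/9, 4/9)
2. R is the centroid of triangle KHX ⇒ R = (4/3, 0)
3. V is the intersection of line KF and line YR ⇒ V = (0, 16/21)
4. A is the intersection of line VX and line HF ⇒ A = (16/9, -16/27)
line AR meets HX at G = (23/15, -4/15)
R = A + t·(G−A) with t = 20/11, so AR:RG = 20/11:-9/11

AR:RG = -20/9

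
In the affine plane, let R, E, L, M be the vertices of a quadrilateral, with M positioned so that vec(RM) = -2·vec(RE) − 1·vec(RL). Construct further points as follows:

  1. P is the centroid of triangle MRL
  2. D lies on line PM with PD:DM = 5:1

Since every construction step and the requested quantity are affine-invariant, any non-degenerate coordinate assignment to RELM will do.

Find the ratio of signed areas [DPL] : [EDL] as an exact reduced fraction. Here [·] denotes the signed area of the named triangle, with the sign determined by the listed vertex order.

Assign R = (0, 0), E = (1, 0), L = (0, 1), M = (-2, -1) — the answer is frame-independent, so this choice is without loss of generality.
1. P is the centroid of triangle MRL ⇒ P = (-2/3, 0)
2. D lies on line PM with PD:DM = 5:1 ⇒ D = (-16/9, -5/6)
2·[DPL] = 5/9, 2·[EDL] = -65/18
[DPL]:[EDL] = 5/9:-65/18 = -2/13

[DPL]:[EDL] = -2/13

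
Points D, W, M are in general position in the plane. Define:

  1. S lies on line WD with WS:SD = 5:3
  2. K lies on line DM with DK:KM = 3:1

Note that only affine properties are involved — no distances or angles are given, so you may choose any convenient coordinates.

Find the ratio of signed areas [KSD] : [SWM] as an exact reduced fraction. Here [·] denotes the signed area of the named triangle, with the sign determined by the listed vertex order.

Assign D = (0, 0), W = (1, 0), M = (0, 1) — the answer is frame-independent, so this choice is without loss of generality.
1. S lies on line WD with WS:SD = 5:3 ⇒ S = (3/8, 0)
2. K lies on line DM with DK:KM = 3:1 ⇒ K = (0, 3/4)
2·[KSD] = -9/32, 2·[SWM] = 5/8
[KSD]:[SWM] = -9/32:5/8 = -9/20

[KSD]:[SWM] = -9/20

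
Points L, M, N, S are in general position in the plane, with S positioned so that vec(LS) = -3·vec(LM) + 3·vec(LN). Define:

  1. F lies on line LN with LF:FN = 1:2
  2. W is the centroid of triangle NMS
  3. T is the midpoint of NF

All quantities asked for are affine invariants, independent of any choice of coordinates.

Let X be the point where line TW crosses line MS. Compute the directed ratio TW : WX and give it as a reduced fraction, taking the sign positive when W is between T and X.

TW:WX = -2

Set L = (0, 0), M = (1, 0), N = (0, 1), S = (-3, 3); any affine frame gives the same invariant.
1. F lies on line LN with LF:FN = 1:2 ⇒ F = (0, 1/3)
2. W is the centroid of triangle NMS ⇒ W = (-2/3, 4/3)
3. T is the midpoint of NF ⇒ T = (0, 2/3)
line TW meets MS at X = (-1/3, 1)
W = T + t·(X−T) with t = 2, so TW:WX = 2:-1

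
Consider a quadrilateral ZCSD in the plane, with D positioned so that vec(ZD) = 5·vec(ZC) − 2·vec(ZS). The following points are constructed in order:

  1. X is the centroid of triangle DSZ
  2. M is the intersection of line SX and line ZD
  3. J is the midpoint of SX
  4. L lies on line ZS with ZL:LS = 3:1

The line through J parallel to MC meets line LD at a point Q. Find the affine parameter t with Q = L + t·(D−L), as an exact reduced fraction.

t = 5/21

Set Z = (0, 0), C = (1, 0), S = (0, 1), D = (5, -2); any affine frame gives the same invariant.
1. X is the centroid of triangle DSZ ⇒ X = (5/3, -1/3)
2. M is the intersection of line SX and line ZD ⇒ M = (5/2, -1)
3. J is the midpoint of SX ⇒ J = (5/6, 1/3)
4. L lies on line ZS with ZL:LS = 3:1 ⇒ L = (0, 3/4)
through J parallel to MC: direction (-3/2, 1); meets LD at Q = (25/21, 2/21)
Q = L + t·(D−L) with t = 5/21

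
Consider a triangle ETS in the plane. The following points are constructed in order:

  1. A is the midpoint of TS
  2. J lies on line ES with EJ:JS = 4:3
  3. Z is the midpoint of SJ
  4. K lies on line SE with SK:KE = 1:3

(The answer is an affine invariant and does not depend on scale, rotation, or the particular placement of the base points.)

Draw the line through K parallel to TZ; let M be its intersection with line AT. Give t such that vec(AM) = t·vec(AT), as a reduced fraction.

Work in coordinates with E = (0, 0), T = (1, 0), S = (0, 1).
1. A is the midpoint of TS ⇒ A = (1/2, 1/2)
2. J lies on line ES with EJ:JS = 4:3 ⇒ J = (0, 4/7)
3. Z is the midpoint of SJ ⇒ Z = (0, 11/14)
4. K lies on line SE with SK:KE = 1:3 ⇒ K = (0, 3/4)
through K parallel to TZ: direction (-1, 11/14); meets AT at M = (7/6, -1/6)
M = A + t·(T−A) with t = 4/3

t = 4/3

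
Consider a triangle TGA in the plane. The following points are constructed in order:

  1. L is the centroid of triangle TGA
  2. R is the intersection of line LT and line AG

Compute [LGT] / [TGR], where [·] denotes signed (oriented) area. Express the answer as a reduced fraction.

[LGT]:[TGR] = -2/3

Work in coordinates with T = (0, 0), G = (1, 0), A = (0, 1).
1. L is the centroid of triangle TGA ⇒ L = (1/3, 1/3)
2. R is the intersection of line LT and line AG ⇒ R = (1/2, 1/2)
2·[LGT] = -1/3, 2·[TGR] = 1/2
[LGT]:[TGR] = -1/3:1/2 = -2/3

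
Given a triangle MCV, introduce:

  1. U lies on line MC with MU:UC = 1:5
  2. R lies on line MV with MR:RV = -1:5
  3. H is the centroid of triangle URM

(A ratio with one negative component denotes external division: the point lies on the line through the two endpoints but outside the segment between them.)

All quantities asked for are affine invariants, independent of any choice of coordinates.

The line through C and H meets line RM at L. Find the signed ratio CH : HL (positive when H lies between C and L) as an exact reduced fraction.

Choose coordinates M = (0, 0), C = (1, 0), V = (0, 1).
1. U lies on line MC with MU:UC = 1:5 ⇒ U = (1/6, 0)
2. R lies on line MV with MR:RV = -1:5 ⇒ R = (0, -1/4)
3. H is the centroid of triangle URM ⇒ H = (1/18, -1/12)
line CH meets RM at L = (0, -3/34)
H = C + t·(L−C) with t = 17/18, so CH:HL = 17/18:1/18

CH:HL = 17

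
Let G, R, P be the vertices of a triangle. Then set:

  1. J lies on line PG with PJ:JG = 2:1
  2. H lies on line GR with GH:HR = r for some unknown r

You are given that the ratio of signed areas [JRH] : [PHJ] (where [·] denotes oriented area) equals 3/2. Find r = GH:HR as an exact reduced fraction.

Set G = (0, 0), R = (1, 0), P = (0, 1); any affine frame gives the same invariant.
1. J lies on line PG with PJ:JG = 2:1 ⇒ J = (0, 1/3)
2. With GH:HR = r, write λ = r/(r+1) so H = G + λ·(R−G); H is affine-linear in λ
Every point depending on H is an affine combination of H and λ-independent points, so each such coordinate is linear in λ; the λ² term in each signed area is a multiple of (R−G)×(R−G) = 0, so 2·[JRH] and 2·[PHJ] are each linear in λ. Evaluating at λ=0 and λ=1:
  2·[JRH] = 1/3·λ − 1/3,   2·[PHJ] = -2/3·λ
So [JRH]:[PHJ] = (1/3·λ − 1/3) / (-2/3·λ). Setting this equal to 3/2:
  1/3·λ − 1/3 = 3/2·(-2/3·λ)  ⇒  λ = 1/4
Then r = λ/(1−λ) = (1/4)/(3/4) = 1/3. Check: with r = 1/3, H = (1/4, 0) and [JRH]:[PHJ] = 3/2 as required.

r = 1/3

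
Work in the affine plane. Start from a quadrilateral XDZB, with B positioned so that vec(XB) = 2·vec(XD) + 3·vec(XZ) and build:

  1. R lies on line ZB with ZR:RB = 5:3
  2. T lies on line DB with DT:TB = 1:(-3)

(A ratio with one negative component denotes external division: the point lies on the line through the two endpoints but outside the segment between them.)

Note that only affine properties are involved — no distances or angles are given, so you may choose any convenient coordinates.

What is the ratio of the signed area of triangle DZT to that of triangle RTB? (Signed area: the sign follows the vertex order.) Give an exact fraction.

[DZT]:[RTB] = 8/9

Assign X = (0, 0), D = (1, 0), Z = (0, 1), B = (2, 3) — the answer is frame-independent, so this choice is without loss of generality.
1. R lies on line ZB with ZR:RB = 5:3 ⇒ R = (5/4, 9/4)
2. T lies on line DB with DT:TB = 1:(-3) ⇒ T = (1/2, -3/2)
2·[DZT] = 2, 2·[RTB] = 9/4
[DZT]:[RTB] = 2:9/4 = 8/9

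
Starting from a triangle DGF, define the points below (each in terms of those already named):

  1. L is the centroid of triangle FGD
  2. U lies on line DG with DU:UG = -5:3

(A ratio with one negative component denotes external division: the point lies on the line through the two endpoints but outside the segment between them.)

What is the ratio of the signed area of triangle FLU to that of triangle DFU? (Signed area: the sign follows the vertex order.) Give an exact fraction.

Choose coordinates D = (0, 0), G = (1, 0), F = (0, 1).
1. L is the centroid of triangle FGD ⇒ L = (1/3, 1/3)
2. U lies on line DG with DU:UG = -5:3 ⇒ U = (5/2, 0)
2·[FLU] = 4/3, 2·[DFU] = -5/2
[FLU]:[DFU] = 4/3:-5/2 = -8/15

[FLU]:[DFU] = -8/15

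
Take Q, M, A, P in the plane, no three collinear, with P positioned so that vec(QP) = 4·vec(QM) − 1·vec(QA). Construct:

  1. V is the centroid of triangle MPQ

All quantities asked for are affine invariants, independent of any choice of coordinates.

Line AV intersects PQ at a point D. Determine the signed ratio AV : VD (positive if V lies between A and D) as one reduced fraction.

AV:VD = 11

Work in coordinates with Q = (0, 0), M = (1, 0), A = (0, 1), P = (4, -1).
1. V is the centroid of triangle MPQ ⇒ V = (5/3, -1/3)
line AV meets PQ at D = (20/11, -5/11)
V = A + t·(D−A) with t = 11/12, so AV:VD = 11/12:1/12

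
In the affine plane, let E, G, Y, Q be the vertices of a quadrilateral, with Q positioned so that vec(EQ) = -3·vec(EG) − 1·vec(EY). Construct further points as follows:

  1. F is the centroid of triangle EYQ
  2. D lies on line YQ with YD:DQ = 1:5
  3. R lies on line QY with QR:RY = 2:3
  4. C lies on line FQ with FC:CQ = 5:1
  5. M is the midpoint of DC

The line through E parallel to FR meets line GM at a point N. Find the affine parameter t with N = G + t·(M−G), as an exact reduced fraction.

Choose coordinates E = (0, 0), G = (1, 0), Y = (0, 1), Q = (-3, -1).
1. F is the centroid of triangle EYQ ⇒ F = (-1, 0)
2. D lies on line YQ with YD:DQ = 1:5 ⇒ D = (-1/2, 2/3)
3. R lies on line QY with QR:RY = 2:3 ⇒ R = (-9/5, -1/5)
4. C lies on line FQ with FC:CQ = 5:1 ⇒ C = (-8/3, -5/6)
5. M is the midpoint of DC ⇒ M = (-19/12, -1/12)
through E parallel to FR: direction (-4/5, -1/5); meets GM at N = (-4/27, -1/27)
N = G + t·(M−G) with t = 4/9

t = 4/9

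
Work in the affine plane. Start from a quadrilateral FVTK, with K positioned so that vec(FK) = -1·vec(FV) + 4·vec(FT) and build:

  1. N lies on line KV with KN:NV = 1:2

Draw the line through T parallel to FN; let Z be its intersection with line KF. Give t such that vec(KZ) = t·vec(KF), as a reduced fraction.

t = 5/4

Choose coordinates F = (0, 0), V = (1, 0), T = (0, 1), K = (-1, 4).
1. N lies on line KV with KN:NV = 1:2 ⇒ N = (-1/3, 8/3)
through T parallel to FN: direction (-1/3, 8/3); meets KF at Z = (1/4, -1)
Z = K + t·(F−K) with t = 5/4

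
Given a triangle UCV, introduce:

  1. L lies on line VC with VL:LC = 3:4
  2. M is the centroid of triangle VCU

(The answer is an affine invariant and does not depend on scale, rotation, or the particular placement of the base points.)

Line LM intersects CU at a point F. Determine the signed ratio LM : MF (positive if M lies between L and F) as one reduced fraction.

Set U = (0, 0), C = (1, 0), V = (0, 1); any affine frame gives the same invariant.
1. L lies on line VC with VL:LC = 3:4 ⇒ L = (3/7, 4/7)
2. M is the centroid of triangle VCU ⇒ M = (1/3, 1/3)
line LM meets CU at F = (1/5, 0)
M = L + t·(F−L) with t = 5/12, so LM:MF = 5/12:7/12

LM:MF = 5/7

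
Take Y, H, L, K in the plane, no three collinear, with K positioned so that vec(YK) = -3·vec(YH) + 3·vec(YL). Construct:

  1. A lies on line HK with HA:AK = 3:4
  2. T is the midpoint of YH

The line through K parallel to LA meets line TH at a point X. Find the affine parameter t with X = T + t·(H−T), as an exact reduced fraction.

Choose coordinates Y = (0, 0), H = (1, 0), L = (0, 1), K = (-3, 3).
1. A lies on line HK with HA:AK = 3:4 ⇒ A = (-5/7, 9/7)
2. T is the midpoint of YH ⇒ T = (1/2, 0)
through K parallel to LA: direction (-5/7, 2/7); meets TH at X = (9/2, 0)
X = T + t·(H−T) with t = 8

t = 8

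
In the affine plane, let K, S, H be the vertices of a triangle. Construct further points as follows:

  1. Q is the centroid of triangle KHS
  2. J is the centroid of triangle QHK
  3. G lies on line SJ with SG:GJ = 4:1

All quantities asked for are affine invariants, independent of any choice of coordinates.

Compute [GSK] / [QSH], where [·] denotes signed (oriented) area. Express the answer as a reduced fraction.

Set K = (0, 0), S = (1, 0), H = (0, 1); any affine frame gives the same invariant.
1. Q is the centroid of triangle KHS ⇒ Q = (1/3, 1/3)
2. J is the centroid of triangle QHK ⇒ J = (1/9, 4/9)
3. G lies on line SJ with SG:GJ = 4:1 ⇒ G = (13/45, 16/45)
2·[GSK] = -16/45, 2·[QSH] = 1/3
[GSK]:[QSH] = -16/45:1/3 = -16/15

[GSK]:[QSH] = -16/15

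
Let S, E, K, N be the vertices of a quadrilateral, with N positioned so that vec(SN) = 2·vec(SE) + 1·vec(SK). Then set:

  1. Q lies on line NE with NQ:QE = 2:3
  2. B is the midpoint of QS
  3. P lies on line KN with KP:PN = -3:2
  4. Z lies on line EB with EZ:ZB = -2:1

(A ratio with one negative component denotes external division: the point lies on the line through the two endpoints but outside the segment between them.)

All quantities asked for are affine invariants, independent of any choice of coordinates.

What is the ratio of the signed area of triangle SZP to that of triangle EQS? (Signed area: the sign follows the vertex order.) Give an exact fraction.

Choose coordinates S = (0, 0), E = (1, 0), K = (0, 1), N = (2, 1).
1. Q lies on line NE with NQ:QE = 2:3 ⇒ Q = (8/5, 3/5)
2. B is the midpoint of QS ⇒ B = (4/5, 3/10)
3. P lies on line KN with KP:PN = -3:2 ⇒ P = (6, 1)
4. Z lies on line EB with EZ:ZB = -2:1 ⇒ Z = (3/5, 3/5)
2·[SZP] = -3, 2·[EQS] = 3/5
[SZP]:[EQS] = -3:3/5 = -5

[SZP]:[EQS] = -5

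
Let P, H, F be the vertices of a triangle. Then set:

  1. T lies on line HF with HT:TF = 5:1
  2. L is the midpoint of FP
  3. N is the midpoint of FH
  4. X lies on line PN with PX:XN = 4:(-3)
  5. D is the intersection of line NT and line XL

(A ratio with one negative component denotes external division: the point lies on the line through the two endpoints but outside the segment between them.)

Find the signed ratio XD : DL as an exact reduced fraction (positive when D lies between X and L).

XD:DL = 6

Assign P = (0, 0), H = (1, 0), F = (0, 1) — the answer is frame-independent, so this choice is without loss of generality.
1. T lies on line HF with HT:TF = 5:1 ⇒ T = (1/6, 5/6)
2. L is the midpoint of FP ⇒ L = (0, 1/2)
3. N is the midpoint of FH ⇒ N = (1/2, 1/2)
4. X lies on line PN with PX:XN = 4:(-3) ⇒ X = (2, 2)
5. D is the intersection of line NT and line XL ⇒ D = (2/7, 5/7)
D = X + t·(L−X) with t = 6/7, so XD:DL = t:(1−t) = 6/7:1/7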